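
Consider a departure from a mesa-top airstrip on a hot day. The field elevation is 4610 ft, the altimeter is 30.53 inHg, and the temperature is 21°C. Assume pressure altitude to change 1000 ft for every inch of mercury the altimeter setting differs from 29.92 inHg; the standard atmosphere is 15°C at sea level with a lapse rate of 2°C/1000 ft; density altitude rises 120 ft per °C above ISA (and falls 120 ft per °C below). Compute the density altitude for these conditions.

5680 ft

Pressure altitude = 4610 + (29.92 − 30.53) × 1000 = 4610 + (-610) = 4000 ft.
ISA temperature at 4000 ft = 15 − 2 × (4000/1000) = 7°C.
ISA deviation = 21 − 7 = +14°C.
Density altitude = 4000 + 120 × (14) = 5680 ft.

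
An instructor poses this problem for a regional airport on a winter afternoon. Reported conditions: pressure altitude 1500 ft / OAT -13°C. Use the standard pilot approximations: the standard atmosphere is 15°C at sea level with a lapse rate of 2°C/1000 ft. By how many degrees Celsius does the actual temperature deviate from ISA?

ISA-25°C

ISA temperature at 1500 ft = 15 − 2 × (1500/1000) = 12°C.
Deviation = OAT − ISA = -13 − 12 = -25°C.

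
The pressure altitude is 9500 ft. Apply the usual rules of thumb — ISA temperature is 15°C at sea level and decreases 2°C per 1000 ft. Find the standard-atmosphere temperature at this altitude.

ISA temperature = 15 − 2 × (9500/1000) = 15 − 19 = -4°C.

-4°C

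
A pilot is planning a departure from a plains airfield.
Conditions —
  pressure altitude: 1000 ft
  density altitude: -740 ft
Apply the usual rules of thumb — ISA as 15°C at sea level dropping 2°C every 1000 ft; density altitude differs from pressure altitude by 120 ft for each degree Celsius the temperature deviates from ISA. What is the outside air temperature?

-1.5°C

Density altitude − pressure altitude = -740 − 1000 = -1740 ft.
At 120 ft/°C that is an ISA deviation of -1740/120 = -14.5°C.
ISA temperature at 1000 ft = 15 − 2 × (1000/1000) = 13°C.
OAT = ISA + deviation = 13 + (-14.5) = -1.5°C.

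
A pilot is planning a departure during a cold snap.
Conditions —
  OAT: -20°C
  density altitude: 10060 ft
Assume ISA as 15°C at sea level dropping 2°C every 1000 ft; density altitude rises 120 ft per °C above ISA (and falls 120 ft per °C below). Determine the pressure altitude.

11500 ft

DA = PA + 120 × (OAT − (15 − 2·PA/1000)) = PA + 120·OAT − 1800 + 0.24·PA = 1.24·PA + 120·OAT − 1800.
So 1.24·PA = 10060 − 120 × (-20) + 1800 = 14260.
PA = 14260 / 1.24 = 11500 ft.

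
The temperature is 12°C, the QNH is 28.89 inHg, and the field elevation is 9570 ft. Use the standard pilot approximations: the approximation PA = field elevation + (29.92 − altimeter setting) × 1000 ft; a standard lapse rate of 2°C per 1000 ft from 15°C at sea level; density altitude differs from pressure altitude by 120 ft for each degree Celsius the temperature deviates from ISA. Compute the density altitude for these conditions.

Pressure altitude = 9570 + (29.92 − 28.89) × 1000 = 9570 + (+1030) = 10600 ft.
ISA temperature at 10600 ft = 15 − 2 × (10600/1000) = -6.2°C.
ISA deviation = 12 − (-6.2) = +18.2°C.
Density altitude = 10600 + 120 × (18.2) = 12784 ft.

12784 ft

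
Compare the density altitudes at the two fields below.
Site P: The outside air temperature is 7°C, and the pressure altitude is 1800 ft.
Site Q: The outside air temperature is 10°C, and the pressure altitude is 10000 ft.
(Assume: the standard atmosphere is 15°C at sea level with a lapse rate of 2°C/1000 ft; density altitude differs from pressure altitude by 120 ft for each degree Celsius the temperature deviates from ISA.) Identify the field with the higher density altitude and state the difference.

Site Q by 10528 ft

Site P: ISA temp = 11.4°C, deviation -4.4°C, DA = 1800 + 120 × (-4.4) = 1272 ft.
Site Q: ISA temp = -5°C, deviation +15°C, DA = 10000 + 120 × 15 = 11800 ft.
Site Q is higher by 11800 − 1272 = 10528 ft.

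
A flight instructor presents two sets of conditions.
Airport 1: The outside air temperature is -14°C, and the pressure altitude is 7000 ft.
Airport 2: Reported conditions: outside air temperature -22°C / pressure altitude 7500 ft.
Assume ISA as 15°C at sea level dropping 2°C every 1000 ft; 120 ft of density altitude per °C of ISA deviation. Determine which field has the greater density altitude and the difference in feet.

Airport 1 by 340 ft

Airport 1: ISA temp = 1°C, deviation -15°C, DA = 7000 + 120 × (-15) = 5200 ft.
Airport 2: ISA temp = 0°C, deviation -22°C, DA = 7500 + 120 × (-22) = 4860 ft.
Airport 1 is higher by 5200 − 4860 = 340 ft.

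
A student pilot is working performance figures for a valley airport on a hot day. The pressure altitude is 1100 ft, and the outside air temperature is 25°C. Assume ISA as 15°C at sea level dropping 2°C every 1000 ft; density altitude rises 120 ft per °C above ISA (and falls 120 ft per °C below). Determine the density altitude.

ISA temperature at 1100 ft = 15 − 2 × (1100/1000) = 12.8°C.
ISA deviation = 25 − 12.8 = +12.2°C.
Density altitude = 1100 + 120 × (12.2) = 1100 + (+1464) = 2564 ft.

2564 ft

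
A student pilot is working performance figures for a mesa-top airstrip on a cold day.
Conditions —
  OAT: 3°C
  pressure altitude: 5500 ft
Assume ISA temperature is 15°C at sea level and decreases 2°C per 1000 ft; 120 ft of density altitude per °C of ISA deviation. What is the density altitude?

5380 ft

ISA temperature at 5500 ft = 15 − 2 × (5500/1000) = 4°C.
ISA deviation = 3 − 4 = -1°C.
Density altitude = 5500 + 120 × (-1) = 5500 + (-120) = 5380 ft.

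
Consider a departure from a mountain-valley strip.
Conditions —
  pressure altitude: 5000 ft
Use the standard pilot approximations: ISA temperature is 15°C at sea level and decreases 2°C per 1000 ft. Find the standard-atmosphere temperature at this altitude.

5°C

ISA temperature = 15 − 2 × (5000/1000) = 15 − 10 = 5°C.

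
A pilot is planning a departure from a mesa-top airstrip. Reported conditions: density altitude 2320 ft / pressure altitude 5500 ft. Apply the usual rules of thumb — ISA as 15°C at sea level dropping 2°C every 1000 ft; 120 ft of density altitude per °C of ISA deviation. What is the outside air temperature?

-22.5°C

Density altitude − pressure altitude = 2320 − 5500 = -3180 ft.
At 120 ft/°C that is an ISA deviation of -3180/120 = -26.5°C.
ISA temperature at 5500 ft = 15 − 2 × (5500/1000) = 4°C.
OAT = ISA + deviation = 4 + (-26.5) = -22.5°C.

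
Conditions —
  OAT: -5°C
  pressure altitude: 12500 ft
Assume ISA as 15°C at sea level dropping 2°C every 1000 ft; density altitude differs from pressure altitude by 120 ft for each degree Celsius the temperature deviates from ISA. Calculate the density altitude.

13100 ft

ISA temperature at 12500 ft = 15 − 2 × (12500/1000) = -10°C.
ISA deviation = -5 − (-10) = +5°C.
Density altitude = 12500 + 120 × (5) = 12500 + (+600) = 13100 ft.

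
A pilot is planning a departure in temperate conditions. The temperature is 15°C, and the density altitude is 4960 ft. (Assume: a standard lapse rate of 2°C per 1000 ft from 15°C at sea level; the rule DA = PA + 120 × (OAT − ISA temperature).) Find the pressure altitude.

4000 ft

DA = PA + 120 × (OAT − (15 − 2·PA/1000)) = PA + 120·OAT − 1800 + 0.24·PA = 1.24·PA + 120·OAT − 1800.
So 1.24·PA = 4960 − 120 × 15 + 1800 = 4960.
PA = 4960 / 1.24 = 4000 ft.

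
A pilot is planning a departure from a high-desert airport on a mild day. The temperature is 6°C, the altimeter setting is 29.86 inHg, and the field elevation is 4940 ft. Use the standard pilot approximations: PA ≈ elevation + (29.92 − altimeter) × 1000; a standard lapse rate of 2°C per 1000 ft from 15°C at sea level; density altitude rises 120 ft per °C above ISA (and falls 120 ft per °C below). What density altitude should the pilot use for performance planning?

Pressure altitude = 4940 + (29.92 − 29.86) × 1000 = 4940 + (+60) = 5000 ft.
ISA temperature at 5000 ft = 15 − 2 × (5000/1000) = 5°C.
ISA deviation = 6 − 5 = +1°C.
Density altitude = 5000 + 120 × (1) = 5120 ft.

5120 ft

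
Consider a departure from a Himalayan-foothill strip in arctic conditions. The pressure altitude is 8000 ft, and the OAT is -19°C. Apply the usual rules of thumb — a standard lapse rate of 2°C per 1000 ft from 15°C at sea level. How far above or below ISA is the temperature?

ISA-18°C

ISA temperature at 8000 ft = 15 − 2 × (8000/1000) = -1°C.
Deviation = OAT − ISA = -19 − (-1) = -18°C.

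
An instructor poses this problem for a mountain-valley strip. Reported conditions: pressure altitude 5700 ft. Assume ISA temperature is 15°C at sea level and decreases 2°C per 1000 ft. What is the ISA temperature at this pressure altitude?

ISA temperature = 15 − 2 × (5700/1000) = 15 − 11.4 = 3.6°C.

3.6°C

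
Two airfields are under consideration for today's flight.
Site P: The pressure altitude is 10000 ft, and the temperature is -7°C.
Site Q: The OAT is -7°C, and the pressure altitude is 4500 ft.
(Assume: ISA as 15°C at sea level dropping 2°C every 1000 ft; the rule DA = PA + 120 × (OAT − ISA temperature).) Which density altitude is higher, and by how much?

Site P: ISA temp = -5°C, deviation -2°C, DA = 10000 + 120 × (-2) = 9760 ft.
Site Q: ISA temp = 6°C, deviation -13°C, DA = 4500 + 120 × (-13) = 2940 ft.
Site P is higher by 9760 − 2940 = 6820 ft.

Site P by 6820 ft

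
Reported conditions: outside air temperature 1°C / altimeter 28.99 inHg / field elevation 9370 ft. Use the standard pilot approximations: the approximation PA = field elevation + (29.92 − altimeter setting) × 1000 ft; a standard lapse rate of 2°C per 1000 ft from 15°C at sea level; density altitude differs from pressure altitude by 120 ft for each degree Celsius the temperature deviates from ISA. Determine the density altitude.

Pressure altitude = 9370 + (29.92 − 28.99) × 1000 = 9370 + (+930) = 10300 ft.
ISA temperature at 10300 ft = 15 − 2 × (10300/1000) = -5.6°C.
ISA deviation = 1 − (-5.6) = +6.6°C.
Density altitude = 10300 + 120 × (6.6) = 11092 ft.

11092 ft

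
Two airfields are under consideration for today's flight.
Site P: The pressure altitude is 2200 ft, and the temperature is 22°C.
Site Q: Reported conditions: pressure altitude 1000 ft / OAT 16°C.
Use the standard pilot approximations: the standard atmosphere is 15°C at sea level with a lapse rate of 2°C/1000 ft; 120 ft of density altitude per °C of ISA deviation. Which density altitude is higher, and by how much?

Site P: ISA temp = 10.6°C, deviation +11.4°C, DA = 2200 + 120 × 11.4 = 3568 ft.
Site Q: ISA temp = 13°C, deviation +3°C, DA = 1000 + 120 × 3 = 1360 ft.
Site P is higher by 3568 − 1360 = 2208 ft.

Site P by 2208 ft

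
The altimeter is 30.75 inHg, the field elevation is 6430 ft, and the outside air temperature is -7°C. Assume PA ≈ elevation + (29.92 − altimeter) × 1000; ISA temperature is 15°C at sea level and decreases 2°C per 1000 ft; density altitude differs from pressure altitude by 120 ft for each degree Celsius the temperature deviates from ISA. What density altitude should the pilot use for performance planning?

4304 ft

Pressure altitude = 6430 + (29.92 − 30.75) × 1000 = 6430 + (-830) = 5600 ft.
ISA temperature at 5600 ft = 15 − 2 × (5600/1000) = 3.8°C.
ISA deviation = -7 − 3.8 = -10.8°C.
Density altitude = 5600 + 120 × (-10.8) = 4304 ft.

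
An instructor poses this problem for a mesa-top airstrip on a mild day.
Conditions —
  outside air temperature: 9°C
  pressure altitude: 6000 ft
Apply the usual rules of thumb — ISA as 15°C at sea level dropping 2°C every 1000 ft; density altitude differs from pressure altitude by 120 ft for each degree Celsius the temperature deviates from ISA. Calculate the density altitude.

ISA temperature at 6000 ft = 15 − 2 × (6000/1000) = 3°C.
ISA deviation = 9 − 3 = +6°C.
Density altitude = 6000 + 120 × (6) = 6000 + (+720) = 6720 ft.

6720 ft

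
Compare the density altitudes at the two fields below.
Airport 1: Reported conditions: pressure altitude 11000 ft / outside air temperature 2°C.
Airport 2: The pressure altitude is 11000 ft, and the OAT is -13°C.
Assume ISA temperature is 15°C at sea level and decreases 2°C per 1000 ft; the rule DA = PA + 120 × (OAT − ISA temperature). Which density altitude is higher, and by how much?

Airport 1: ISA temp = -7°C, deviation +9°C, DA = 11000 + 120 × 9 = 12080 ft.
Airport 2: ISA temp = -7°C, deviation -6°C, DA = 11000 + 120 × (-6) = 10280 ft.
Airport 1 is higher by 12080 − 10280 = 1800 ft.

Airport 1 by 1800 ft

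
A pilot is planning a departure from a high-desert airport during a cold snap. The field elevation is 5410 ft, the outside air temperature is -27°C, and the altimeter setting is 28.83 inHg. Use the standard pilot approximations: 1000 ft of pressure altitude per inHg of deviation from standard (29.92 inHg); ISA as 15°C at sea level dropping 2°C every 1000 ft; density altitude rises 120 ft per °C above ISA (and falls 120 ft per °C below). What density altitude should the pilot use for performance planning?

Pressure altitude = 5410 + (29.92 − 28.83) × 1000 = 5410 + (+1090) = 6500 ft.
ISA temperature at 6500 ft = 15 − 2 × (6500/1000) = 2°C.
ISA deviation = -27 − 2 = -29°C.
Density altitude = 6500 + 120 × (-29) = 3020 ft.

3020 ft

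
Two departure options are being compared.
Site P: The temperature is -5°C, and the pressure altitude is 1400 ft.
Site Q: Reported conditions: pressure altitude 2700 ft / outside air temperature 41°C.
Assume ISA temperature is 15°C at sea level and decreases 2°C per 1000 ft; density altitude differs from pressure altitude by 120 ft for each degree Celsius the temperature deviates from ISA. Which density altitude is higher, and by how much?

Site P: ISA temp = 12.2°C, deviation -17.2°C, DA = 1400 + 120 × (-17.2) = -664 ft.
Site Q: ISA temp = 9.6°C, deviation +31.4°C, DA = 2700 + 120 × 31.4 = 6468 ft.
Site Q is higher by 6468 − (-664) = 7132 ft.

Site Q by 7132 ft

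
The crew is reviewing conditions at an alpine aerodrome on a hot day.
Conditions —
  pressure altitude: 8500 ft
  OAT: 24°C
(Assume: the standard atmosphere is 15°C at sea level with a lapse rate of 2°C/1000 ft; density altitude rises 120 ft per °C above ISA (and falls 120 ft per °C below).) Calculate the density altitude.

ISA temperature at 8500 ft = 15 − 2 × (8500/1000) = -2°C.
ISA deviation = 24 − (-2) = +26°C.
Density altitude = 8500 + 120 × (26) = 8500 + (+3120) = 11620 ft.

11620 ft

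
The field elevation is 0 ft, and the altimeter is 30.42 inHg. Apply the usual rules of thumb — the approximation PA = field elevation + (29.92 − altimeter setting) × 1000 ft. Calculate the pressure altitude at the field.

-500 ft

Pressure correction = (29.92 − 30.42) × 1000 = -500 ft.
Pressure altitude = 0 + (-500) = -500 ft.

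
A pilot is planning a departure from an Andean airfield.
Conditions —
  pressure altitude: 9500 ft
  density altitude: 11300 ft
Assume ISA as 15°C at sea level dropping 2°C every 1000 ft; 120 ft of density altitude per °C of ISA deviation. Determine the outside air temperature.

Density altitude − pressure altitude = 11300 − 9500 = +1800 ft.
At 120 ft/°C that is an ISA deviation of 1800/120 = +15°C.
ISA temperature at 9500 ft = 15 − 2 × (9500/1000) = -4°C.
OAT = ISA + deviation = -4 + (+15) = 11°C.

11°C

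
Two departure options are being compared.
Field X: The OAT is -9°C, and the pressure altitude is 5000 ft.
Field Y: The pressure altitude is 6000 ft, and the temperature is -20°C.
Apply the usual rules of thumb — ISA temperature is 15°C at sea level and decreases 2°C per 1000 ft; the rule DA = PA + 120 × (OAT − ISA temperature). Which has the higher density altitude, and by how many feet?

Field X: ISA temp = 5°C, deviation -14°C, DA = 5000 + 120 × (-14) = 3320 ft.
Field Y: ISA temp = 3°C, deviation -23°C, DA = 6000 + 120 × (-23) = 3240 ft.
Field X is higher by 3320 − 3240 = 80 ft.

Field X by 80 ft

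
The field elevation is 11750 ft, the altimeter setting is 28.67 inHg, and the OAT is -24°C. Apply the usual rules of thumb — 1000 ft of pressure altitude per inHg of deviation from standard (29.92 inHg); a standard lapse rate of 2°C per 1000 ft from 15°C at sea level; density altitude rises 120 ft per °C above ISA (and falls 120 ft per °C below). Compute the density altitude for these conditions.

11440 ft

Pressure altitude = 11750 + (29.92 − 28.67) × 1000 = 11750 + (+1250) = 13000 ft.
ISA temperature at 13000 ft = 15 − 2 × (13000/1000) = -11°C.
ISA deviation = -24 − (-11) = -13°C.
Density altitude = 13000 + 120 × (-13) = 11440 ft.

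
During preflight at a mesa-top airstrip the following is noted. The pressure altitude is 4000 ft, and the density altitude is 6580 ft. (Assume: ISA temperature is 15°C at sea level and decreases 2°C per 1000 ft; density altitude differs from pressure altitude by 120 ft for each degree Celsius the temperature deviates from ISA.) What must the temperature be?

28.5°C

Density altitude − pressure altitude = 6580 − 4000 = +2580 ft.
At 120 ft/°C that is an ISA deviation of 2580/120 = +21.5°C.
ISA temperature at 4000 ft = 15 − 2 × (4000/1000) = 7°C.
OAT = ISA + deviation = 7 + (+21.5) = 28.5°C.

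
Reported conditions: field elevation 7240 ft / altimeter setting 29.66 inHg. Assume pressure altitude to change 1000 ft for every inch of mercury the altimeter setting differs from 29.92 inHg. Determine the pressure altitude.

Pressure correction = (29.92 − 29.66) × 1000 = +260 ft.
Pressure altitude = 7240 + (+260) = 7500 ft.

7500 ft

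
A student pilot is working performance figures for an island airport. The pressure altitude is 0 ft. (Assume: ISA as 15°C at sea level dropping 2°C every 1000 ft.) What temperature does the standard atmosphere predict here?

15°C

ISA temperature = 15 − 2 × (0/1000) = 15 − 0 = 15°C.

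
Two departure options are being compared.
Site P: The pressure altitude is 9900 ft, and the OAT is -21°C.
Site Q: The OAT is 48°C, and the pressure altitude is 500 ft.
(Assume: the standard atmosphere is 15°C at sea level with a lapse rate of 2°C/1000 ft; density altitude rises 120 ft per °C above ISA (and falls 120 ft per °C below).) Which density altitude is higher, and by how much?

Site P by 3376 ft

Site P: ISA temp = -4.8°C, deviation -16.2°C, DA = 9900 + 120 × (-16.2) = 7956 ft.
Site Q: ISA temp = 14°C, deviation +34°C, DA = 500 + 120 × 34 = 4580 ft.
Site P is higher by 7956 − 4580 = 3376 ft.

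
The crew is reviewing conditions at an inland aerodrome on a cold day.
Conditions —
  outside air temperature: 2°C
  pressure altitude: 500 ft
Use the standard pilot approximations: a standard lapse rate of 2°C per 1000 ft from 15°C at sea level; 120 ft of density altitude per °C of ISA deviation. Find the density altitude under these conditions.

-940 ft

ISA temperature at 500 ft = 15 − 2 × (500/1000) = 14°C.
ISA deviation = 2 − 14 = -12°C.
Density altitude = 500 + 120 × (-12) = 500 + (-1440) = -940 ft.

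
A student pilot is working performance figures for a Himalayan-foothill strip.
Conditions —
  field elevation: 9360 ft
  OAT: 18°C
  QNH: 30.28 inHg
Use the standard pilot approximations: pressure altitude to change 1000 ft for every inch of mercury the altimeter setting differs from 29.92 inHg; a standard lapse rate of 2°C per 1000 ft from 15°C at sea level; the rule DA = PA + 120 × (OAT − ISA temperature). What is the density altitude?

Pressure altitude = 9360 + (29.92 − 30.28) × 1000 = 9360 + (-360) = 9000 ft.
ISA temperature at 9000 ft = 15 − 2 × (9000/1000) = -3°C.
ISA deviation = 18 − (-3) = +21°C.
Density altitude = 9000 + 120 × (21) = 11520 ft.

11520 ft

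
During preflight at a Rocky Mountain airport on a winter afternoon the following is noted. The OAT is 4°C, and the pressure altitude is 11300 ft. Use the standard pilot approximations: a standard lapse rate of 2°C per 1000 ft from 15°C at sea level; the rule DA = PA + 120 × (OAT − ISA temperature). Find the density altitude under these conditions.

12692 ft

ISA temperature at 11300 ft = 15 − 2 × (11300/1000) = -7.6°C.
ISA deviation = 4 − (-7.6) = +11.6°C.
Density altitude = 11300 + 120 × (11.6) = 11300 + (+1392) = 12692 ft.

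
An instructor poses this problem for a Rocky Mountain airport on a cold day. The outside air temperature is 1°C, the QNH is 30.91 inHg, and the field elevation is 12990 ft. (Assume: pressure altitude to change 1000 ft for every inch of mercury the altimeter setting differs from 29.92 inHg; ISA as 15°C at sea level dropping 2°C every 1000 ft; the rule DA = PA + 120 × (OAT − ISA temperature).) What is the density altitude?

13200 ft

Pressure altitude = 12990 + (29.92 − 30.91) × 1000 = 12990 + (-990) = 12000 ft.
ISA temperature at 12000 ft = 15 − 2 × (12000/1000) = -9°C.
ISA deviation = 1 − (-9) = +10°C.
Density altitude = 12000 + 120 × (10) = 13200 ft.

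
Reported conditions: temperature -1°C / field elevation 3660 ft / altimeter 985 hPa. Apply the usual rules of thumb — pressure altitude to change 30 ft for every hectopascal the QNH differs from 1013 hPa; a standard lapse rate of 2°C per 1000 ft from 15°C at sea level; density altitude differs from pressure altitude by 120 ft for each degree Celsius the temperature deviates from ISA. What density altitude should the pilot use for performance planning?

3660 ft

Pressure altitude = 3660 + (1013 − 985) × 30 = 3660 + (+840) = 4500 ft.
ISA temperature at 4500 ft = 15 − 2 × (4500/1000) = 6°C.
ISA deviation = -1 − 6 = -7°C.
Density altitude = 4500 + 120 × (-7) = 3660 ft.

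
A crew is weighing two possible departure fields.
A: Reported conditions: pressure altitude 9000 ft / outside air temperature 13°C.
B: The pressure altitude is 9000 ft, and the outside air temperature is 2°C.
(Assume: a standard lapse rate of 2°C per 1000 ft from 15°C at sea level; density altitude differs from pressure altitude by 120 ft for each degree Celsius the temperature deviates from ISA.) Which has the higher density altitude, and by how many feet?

A: ISA temp = -3°C, deviation +16°C, DA = 9000 + 120 × 16 = 10920 ft.
B: ISA temp = -3°C, deviation +5°C, DA = 9000 + 120 × 5 = 9600 ft.
A is higher by 10920 − 9600 = 1320 ft.

A by 1320 ft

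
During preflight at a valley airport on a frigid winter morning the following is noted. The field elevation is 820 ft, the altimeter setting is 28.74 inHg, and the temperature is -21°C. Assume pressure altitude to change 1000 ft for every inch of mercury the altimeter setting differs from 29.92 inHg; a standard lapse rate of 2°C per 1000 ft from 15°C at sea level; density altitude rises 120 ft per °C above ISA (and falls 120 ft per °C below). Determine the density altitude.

Pressure altitude = 820 + (29.92 − 28.74) × 1000 = 820 + (+1180) = 2000 ft.
ISA temperature at 2000 ft = 15 − 2 × (2000/1000) = 11°C.
ISA deviation = -21 − 11 = -32°C.
Density altitude = 2000 + 120 × (-32) = -1840 ft.

-1840 ft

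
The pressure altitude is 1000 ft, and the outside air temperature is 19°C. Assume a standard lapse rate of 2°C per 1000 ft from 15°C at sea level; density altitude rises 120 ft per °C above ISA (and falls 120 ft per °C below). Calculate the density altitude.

1720 ft

ISA temperature at 1000 ft = 15 − 2 × (1000/1000) = 13°C.
ISA deviation = 19 − 13 = +6°C.
Density altitude = 1000 + 120 × (6) = 1000 + (+720) = 1720 ft.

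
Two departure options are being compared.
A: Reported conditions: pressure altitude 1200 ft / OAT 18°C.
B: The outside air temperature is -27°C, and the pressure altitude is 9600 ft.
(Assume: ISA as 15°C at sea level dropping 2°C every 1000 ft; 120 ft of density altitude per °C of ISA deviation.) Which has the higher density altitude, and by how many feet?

A: ISA temp = 12.6°C, deviation +5.4°C, DA = 1200 + 120 × 5.4 = 1848 ft.
B: ISA temp = -4.2°C, deviation -22.8°C, DA = 9600 + 120 × (-22.8) = 6864 ft.
B is higher by 6864 − 1848 = 5016 ft.

B by 5016 ft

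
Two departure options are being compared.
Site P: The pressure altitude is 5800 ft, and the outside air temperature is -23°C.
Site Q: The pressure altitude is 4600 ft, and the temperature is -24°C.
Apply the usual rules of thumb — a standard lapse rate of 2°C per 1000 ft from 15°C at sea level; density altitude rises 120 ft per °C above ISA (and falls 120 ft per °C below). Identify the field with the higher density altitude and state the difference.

Site P: ISA temp = 3.4°C, deviation -26.4°C, DA = 5800 + 120 × (-26.4) = 2632 ft.
Site Q: ISA temp = 5.8°C, deviation -29.8°C, DA = 4600 + 120 × (-29.8) = 1024 ft.
Site P is higher by 2632 − 1024 = 1608 ft.

Site P by 1608 ft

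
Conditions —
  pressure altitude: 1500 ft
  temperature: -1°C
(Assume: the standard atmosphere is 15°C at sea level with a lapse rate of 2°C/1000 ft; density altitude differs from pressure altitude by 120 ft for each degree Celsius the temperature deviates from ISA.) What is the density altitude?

ISA temperature at 1500 ft = 15 − 2 × (1500/1000) = 12°C.
ISA deviation = -1 − 12 = -13°C.
Density altitude = 1500 + 120 × (-13) = 1500 + (-1560) = -60 ft.

-60 ft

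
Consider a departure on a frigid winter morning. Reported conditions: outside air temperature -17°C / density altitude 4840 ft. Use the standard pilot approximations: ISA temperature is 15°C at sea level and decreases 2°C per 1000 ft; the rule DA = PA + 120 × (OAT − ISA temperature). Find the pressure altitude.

7000 ft

DA = PA + 120 × (OAT − (15 − 2·PA/1000)) = PA + 120·OAT − 1800 + 0.24·PA = 1.24·PA + 120·OAT − 1800.
So 1.24·PA = 4840 − 120 × (-17) + 1800 = 8680.
PA = 8680 / 1.24 = 7000 ft.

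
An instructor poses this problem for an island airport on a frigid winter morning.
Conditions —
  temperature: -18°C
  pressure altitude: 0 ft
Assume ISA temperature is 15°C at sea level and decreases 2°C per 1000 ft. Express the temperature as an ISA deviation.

ISA temperature at 0 ft = 15 − 2 × (0/1000) = 15°C.
Deviation = OAT − ISA = -18 − 15 = -33°C.

ISA-33°C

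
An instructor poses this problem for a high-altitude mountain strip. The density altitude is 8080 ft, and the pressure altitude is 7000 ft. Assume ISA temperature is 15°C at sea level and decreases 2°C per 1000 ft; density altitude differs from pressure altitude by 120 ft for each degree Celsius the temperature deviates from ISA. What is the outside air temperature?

Density altitude − pressure altitude = 8080 − 7000 = +1080 ft.
At 120 ft/°C that is an ISA deviation of 1080/120 = +9°C.
ISA temperature at 7000 ft = 15 − 2 × (7000/1000) = 1°C.
OAT = ISA + deviation = 1 + (+9) = 10°C.

10°C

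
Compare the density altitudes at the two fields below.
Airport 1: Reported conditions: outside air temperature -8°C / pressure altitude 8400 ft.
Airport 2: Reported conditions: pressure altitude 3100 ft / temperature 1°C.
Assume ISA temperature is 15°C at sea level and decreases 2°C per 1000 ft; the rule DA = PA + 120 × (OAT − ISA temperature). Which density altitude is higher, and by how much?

Airport 1 by 5492 ft

Airport 1: ISA temp = -1.8°C, deviation -6.2°C, DA = 8400 + 120 × (-6.2) = 7656 ft.
Airport 2: ISA temp = 8.8°C, deviation -7.8°C, DA = 3100 + 120 × (-7.8) = 2164 ft.
Airport 1 is higher by 7656 − 2164 = 5492 ft.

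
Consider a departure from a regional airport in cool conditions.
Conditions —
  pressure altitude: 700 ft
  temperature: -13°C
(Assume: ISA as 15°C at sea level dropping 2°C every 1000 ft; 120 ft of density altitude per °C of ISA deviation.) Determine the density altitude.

-2492 ft

ISA temperature at 700 ft = 15 − 2 × (700/1000) = 13.6°C.
ISA deviation = -13 − 13.6 = -26.6°C.
Density altitude = 700 + 120 × (-26.6) = 700 + (-3192) = -2492 ft.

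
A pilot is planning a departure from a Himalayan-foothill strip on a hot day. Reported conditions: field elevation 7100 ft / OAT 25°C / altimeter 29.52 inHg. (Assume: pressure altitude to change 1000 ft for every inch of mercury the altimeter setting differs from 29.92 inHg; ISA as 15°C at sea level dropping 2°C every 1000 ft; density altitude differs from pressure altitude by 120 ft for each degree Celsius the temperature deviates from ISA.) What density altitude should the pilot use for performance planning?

Pressure altitude = 7100 + (29.92 − 29.52) × 1000 = 7100 + (+400) = 7500 ft.
ISA temperature at 7500 ft = 15 − 2 × (7500/1000) = 0°C.
ISA deviation = 25 − 0 = +25°C.
Density altitude = 7500 + 120 × (25) = 10500 ft.

10500 ft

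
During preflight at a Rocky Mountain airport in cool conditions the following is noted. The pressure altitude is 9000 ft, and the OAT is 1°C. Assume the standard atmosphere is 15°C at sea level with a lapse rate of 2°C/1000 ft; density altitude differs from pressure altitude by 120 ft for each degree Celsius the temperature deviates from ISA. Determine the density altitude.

9480 ft

ISA temperature at 9000 ft = 15 − 2 × (9000/1000) = -3°C.
ISA deviation = 1 − (-3) = +4°C.
Density altitude = 9000 + 120 × (4) = 9000 + (+480) = 9480 ft.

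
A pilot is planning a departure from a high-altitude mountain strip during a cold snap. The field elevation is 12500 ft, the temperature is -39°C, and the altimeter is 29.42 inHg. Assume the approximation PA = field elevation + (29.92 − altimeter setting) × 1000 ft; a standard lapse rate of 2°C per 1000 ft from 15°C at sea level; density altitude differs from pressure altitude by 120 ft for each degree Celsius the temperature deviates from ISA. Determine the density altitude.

9640 ft

Pressure altitude = 12500 + (29.92 − 29.42) × 1000 = 12500 + (+500) = 13000 ft.
ISA temperature at 13000 ft = 15 − 2 × (13000/1000) = -11°C.
ISA deviation = -39 − (-11) = -28°C.
Density altitude = 13000 + 120 × (-28) = 9640 ft.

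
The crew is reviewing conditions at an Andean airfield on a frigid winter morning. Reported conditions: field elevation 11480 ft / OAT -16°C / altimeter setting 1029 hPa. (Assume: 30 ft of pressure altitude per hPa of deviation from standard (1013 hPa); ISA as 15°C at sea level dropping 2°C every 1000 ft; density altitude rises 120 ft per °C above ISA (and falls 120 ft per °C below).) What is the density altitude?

9920 ft

Pressure altitude = 11480 + (1013 − 1029) × 30 = 11480 + (-480) = 11000 ft.
ISA temperature at 11000 ft = 15 − 2 × (11000/1000) = -7°C.
ISA deviation = -16 − (-7) = -9°C.
Density altitude = 11000 + 120 × (-9) = 9920 ft.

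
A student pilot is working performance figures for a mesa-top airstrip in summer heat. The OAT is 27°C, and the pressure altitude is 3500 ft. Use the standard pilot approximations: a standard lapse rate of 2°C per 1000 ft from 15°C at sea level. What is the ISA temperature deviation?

ISA+19°C

ISA temperature at 3500 ft = 15 − 2 × (3500/1000) = 8°C.
Deviation = OAT − ISA = 27 − 8 = +19°C.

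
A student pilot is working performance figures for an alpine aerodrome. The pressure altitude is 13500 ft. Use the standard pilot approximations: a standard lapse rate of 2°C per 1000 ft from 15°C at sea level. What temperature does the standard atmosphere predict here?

ISA temperature = 15 − 2 × (13500/1000) = 15 − 27 = -12°C.

-12°C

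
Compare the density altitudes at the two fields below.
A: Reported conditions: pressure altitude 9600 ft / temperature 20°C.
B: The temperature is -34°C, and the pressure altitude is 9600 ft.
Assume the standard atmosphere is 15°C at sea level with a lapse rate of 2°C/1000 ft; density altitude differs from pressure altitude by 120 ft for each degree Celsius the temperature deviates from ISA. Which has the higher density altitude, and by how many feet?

A: ISA temp = -4.2°C, deviation +24.2°C, DA = 9600 + 120 × 24.2 = 12504 ft.
B: ISA temp = -4.2°C, deviation -29.8°C, DA = 9600 + 120 × (-29.8) = 6024 ft.
A is higher by 12504 − 6024 = 6480 ft.

A by 6480 ft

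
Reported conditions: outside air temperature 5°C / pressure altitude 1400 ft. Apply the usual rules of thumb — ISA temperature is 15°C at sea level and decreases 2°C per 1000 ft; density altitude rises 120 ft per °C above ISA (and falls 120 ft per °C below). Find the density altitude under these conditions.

ISA temperature at 1400 ft = 15 − 2 × (1400/1000) = 12.2°C.
ISA deviation = 5 − 12.2 = -7.2°C.
Density altitude = 1400 + 120 × (-7.2) = 1400 + (-864) = 536 ft.

536 ft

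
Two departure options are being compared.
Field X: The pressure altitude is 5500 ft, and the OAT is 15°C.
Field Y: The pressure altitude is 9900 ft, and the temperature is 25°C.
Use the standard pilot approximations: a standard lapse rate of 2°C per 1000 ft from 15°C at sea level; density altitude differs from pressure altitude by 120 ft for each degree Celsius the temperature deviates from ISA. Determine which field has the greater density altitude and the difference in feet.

Field Y by 6656 ft

Field X: ISA temp = 4°C, deviation +11°C, DA = 5500 + 120 × 11 = 6820 ft.
Field Y: ISA temp = -4.8°C, deviation +29.8°C, DA = 9900 + 120 × 29.8 = 13476 ft.
Field Y is higher by 13476 − 6820 = 6656 ft.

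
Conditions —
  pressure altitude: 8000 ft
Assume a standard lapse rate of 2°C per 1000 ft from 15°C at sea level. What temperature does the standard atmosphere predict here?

-1°C

ISA temperature = 15 − 2 × (8000/1000) = 15 − 16 = -1°C.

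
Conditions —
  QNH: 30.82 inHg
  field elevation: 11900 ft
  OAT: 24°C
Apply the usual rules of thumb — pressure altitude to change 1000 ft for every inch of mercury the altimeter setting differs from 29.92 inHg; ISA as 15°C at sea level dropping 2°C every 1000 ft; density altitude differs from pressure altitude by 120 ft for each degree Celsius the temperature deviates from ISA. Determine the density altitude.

Pressure altitude = 11900 + (29.92 − 30.82) × 1000 = 11900 + (-900) = 11000 ft.
ISA temperature at 11000 ft = 15 − 2 × (11000/1000) = -7°C.
ISA deviation = 24 − (-7) = +31°C.
Density altitude = 11000 + 120 × (31) = 14720 ft.

14720 ft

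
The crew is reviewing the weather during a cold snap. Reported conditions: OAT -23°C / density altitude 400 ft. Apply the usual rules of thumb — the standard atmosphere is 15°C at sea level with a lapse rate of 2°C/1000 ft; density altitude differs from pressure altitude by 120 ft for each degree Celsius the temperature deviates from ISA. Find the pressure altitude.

DA = PA + 120 × (OAT − (15 − 2·PA/1000)) = PA + 120·OAT − 1800 + 0.24·PA = 1.24·PA + 120·OAT − 1800.
So 1.24·PA = 400 − 120 × (-23) + 1800 = 4960.
PA = 4960 / 1.24 = 4000 ft.

4000 ft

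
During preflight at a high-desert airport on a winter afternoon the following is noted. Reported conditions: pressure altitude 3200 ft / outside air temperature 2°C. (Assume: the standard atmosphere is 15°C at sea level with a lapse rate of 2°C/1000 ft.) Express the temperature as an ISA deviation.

ISA temperature at 3200 ft = 15 − 2 × (3200/1000) = 8.6°C.
Deviation = OAT − ISA = 2 − 8.6 = -6.6°C.

ISA-6.6°C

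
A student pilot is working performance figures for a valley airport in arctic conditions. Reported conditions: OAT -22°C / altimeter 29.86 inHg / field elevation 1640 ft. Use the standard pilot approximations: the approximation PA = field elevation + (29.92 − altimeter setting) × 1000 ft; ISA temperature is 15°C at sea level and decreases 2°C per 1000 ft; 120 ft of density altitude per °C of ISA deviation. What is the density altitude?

-2332 ft

Pressure altitude = 1640 + (29.92 − 29.86) × 1000 = 1640 + (+60) = 1700 ft.
ISA temperature at 1700 ft = 15 − 2 × (1700/1000) = 11.6°C.
ISA deviation = -22 − 11.6 = -33.6°C.
Density altitude = 1700 + 120 × (-33.6) = -2332 ft.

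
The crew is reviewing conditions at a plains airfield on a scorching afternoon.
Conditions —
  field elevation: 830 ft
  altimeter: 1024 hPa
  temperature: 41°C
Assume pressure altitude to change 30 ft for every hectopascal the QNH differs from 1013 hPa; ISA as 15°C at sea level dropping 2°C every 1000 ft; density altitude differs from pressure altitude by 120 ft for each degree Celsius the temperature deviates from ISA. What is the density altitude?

Pressure altitude = 830 + (1013 − 1024) × 30 = 830 + (-330) = 500 ft.
ISA temperature at 500 ft = 15 − 2 × (500/1000) = 14°C.
ISA deviation = 41 − 14 = +27°C.
Density altitude = 500 + 120 × (27) = 3740 ft.

3740 ft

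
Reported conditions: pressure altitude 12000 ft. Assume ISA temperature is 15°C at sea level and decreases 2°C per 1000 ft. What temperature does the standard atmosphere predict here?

ISA temperature = 15 − 2 × (12000/1000) = 15 − 24 = -9°C.

-9°C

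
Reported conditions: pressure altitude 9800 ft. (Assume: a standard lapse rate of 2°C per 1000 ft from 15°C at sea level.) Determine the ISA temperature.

-4.6°C

ISA temperature = 15 − 2 × (9800/1000) = 15 − 19.6 = -4.6°C.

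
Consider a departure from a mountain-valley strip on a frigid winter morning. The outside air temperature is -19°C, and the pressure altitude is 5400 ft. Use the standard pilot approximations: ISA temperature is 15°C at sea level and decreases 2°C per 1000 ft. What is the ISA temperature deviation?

ISA-23.2°C

ISA temperature at 5400 ft = 15 − 2 × (5400/1000) = 4.2°C.
Deviation = OAT − ISA = -19 − 4.2 = -23.2°C.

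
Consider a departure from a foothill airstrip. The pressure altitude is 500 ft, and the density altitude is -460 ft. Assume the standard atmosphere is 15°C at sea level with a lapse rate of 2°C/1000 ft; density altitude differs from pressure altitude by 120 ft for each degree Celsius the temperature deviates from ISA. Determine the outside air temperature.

Density altitude − pressure altitude = -460 − 500 = -960 ft.
At 120 ft/°C that is an ISA deviation of -960/120 = -8°C.
ISA temperature at 500 ft = 15 − 2 × (500/1000) = 14°C.
OAT = ISA + deviation = 14 + (-8) = 6°C.

6°C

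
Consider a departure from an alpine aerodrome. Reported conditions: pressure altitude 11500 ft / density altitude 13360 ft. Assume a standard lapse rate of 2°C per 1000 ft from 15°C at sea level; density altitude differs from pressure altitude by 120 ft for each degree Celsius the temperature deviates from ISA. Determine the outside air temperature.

7.5°C

Density altitude − pressure altitude = 13360 − 11500 = +1860 ft.
At 120 ft/°C that is an ISA deviation of 1860/120 = +15.5°C.
ISA temperature at 11500 ft = 15 − 2 × (11500/1000) = -8°C.
OAT = ISA + deviation = -8 + (+15.5) = 7.5°C.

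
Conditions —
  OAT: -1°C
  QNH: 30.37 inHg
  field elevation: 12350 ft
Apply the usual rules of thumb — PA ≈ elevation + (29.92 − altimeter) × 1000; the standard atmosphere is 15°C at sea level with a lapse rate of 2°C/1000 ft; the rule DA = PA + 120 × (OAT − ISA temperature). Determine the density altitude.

Pressure altitude = 12350 + (29.92 − 30.37) × 1000 = 12350 + (-450) = 11900 ft.
ISA temperature at 11900 ft = 15 − 2 × (11900/1000) = -8.8°C.
ISA deviation = -1 − (-8.8) = +7.8°C.
Density altitude = 11900 + 120 × (7.8) = 12836 ft.

12836 ft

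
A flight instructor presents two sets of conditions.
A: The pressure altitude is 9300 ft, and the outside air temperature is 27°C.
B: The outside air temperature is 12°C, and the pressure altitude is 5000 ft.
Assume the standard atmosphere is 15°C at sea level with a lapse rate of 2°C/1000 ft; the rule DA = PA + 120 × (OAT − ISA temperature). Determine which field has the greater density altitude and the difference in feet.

A: ISA temp = -3.6°C, deviation +30.6°C, DA = 9300 + 120 × 30.6 = 12972 ft.
B: ISA temp = 5°C, deviation +7°C, DA = 5000 + 120 × 7 = 5840 ft.
A is higher by 12972 − 5840 = 7132 ft.

A by 7132 ft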